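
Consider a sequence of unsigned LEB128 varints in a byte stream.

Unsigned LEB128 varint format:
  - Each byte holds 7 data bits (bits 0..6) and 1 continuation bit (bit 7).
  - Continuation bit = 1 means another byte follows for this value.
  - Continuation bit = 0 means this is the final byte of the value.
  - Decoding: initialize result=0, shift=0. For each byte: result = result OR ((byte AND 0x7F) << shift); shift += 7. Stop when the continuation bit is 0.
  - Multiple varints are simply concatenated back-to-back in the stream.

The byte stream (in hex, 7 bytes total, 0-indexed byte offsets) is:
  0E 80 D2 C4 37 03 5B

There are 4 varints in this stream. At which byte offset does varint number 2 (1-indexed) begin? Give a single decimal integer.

  byte[0]=0x0E cont=0 payload=0x0E=14: acc |= 14<<0 -> acc=14 shift=7 [end]
Varint 1: bytes[0:1] = 0E -> value 14 (1 byte(s))
  byte[1]=0x80 cont=1 payload=0x00=0: acc |= 0<<0 -> acc=0 shift=7
  byte[2]=0xD2 cont=1 payload=0x52=82: acc |= 82<<7 -> acc=10496 shift=14
  byte[3]=0xC4 cont=1 payload=0x44=68: acc |= 68<<14 -> acc=1124608 shift=21
  byte[4]=0x37 cont=0 payload=0x37=55: acc |= 55<<21 -> acc=116467968 shift=28 [end]
Varint 2: bytes[1:5] = 80 D2 C4 37 -> value 116467968 (4 byte(s))
  byte[5]=0x03 cont=0 payload=0x03=3: acc |= 3<<0 -> acc=3 shift=7 [end]
Varint 3: bytes[5:6] = 03 -> value 3 (1 byte(s))
  byte[6]=0x5B cont=0 payload=0x5B=91: acc |= 91<<0 -> acc=91 shift=7 [end]
Varint 4: bytes[6:7] = 5B -> value 91 (1 byte(s))

Answer: 1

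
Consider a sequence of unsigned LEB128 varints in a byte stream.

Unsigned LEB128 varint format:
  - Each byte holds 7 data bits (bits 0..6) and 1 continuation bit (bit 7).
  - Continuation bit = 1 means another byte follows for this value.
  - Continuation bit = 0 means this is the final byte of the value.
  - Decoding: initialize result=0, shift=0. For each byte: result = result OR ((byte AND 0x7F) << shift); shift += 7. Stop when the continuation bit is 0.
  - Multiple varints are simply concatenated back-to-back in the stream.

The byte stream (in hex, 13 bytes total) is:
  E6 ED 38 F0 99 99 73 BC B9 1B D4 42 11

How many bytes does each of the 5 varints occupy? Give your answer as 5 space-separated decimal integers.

Answer: 3 4 3 2 1

Derivation:
  byte[0]=0xE6 cont=1 payload=0x66=102: acc |= 102<<0 -> acc=102 shift=7
  byte[1]=0xED cont=1 payload=0x6D=109: acc |= 109<<7 -> acc=14054 shift=14
  byte[2]=0x38 cont=0 payload=0x38=56: acc |= 56<<14 -> acc=931558 shift=21 [end]
Varint 1: bytes[0:3] = E6 ED 38 -> value 931558 (3 byte(s))
  byte[3]=0xF0 cont=1 payload=0x70=112: acc |= 112<<0 -> acc=112 shift=7
  byte[4]=0x99 cont=1 payload=0x19=25: acc |= 25<<7 -> acc=3312 shift=14
  byte[5]=0x99 cont=1 payload=0x19=25: acc |= 25<<14 -> acc=412912 shift=21
  byte[6]=0x73 cont=0 payload=0x73=115: acc |= 115<<21 -> acc=241585392 shift=28 [end]
Varint 2: bytes[3:7] = F0 99 99 73 -> value 241585392 (4 byte(s))
  byte[7]=0xBC cont=1 payload=0x3C=60: acc |= 60<<0 -> acc=60 shift=7
  byte[8]=0xB9 cont=1 payload=0x39=57: acc |= 57<<7 -> acc=7356 shift=14
  byte[9]=0x1B cont=0 payload=0x1B=27: acc |= 27<<14 -> acc=449724 shift=21 [end]
Varint 3: bytes[7:10] = BC B9 1B -> value 449724 (3 byte(s))
  byte[10]=0xD4 cont=1 payload=0x54=84: acc |= 84<<0 -> acc=84 shift=7
  byte[11]=0x42 cont=0 payload=0x42=66: acc |= 66<<7 -> acc=8532 shift=14 [end]
Varint 4: bytes[10:12] = D4 42 -> value 8532 (2 byte(s))
  byte[12]=0x11 cont=0 payload=0x11=17: acc |= 17<<0 -> acc=17 shift=7 [end]
Varint 5: bytes[12:13] = 11 -> value 17 (1 byte(s))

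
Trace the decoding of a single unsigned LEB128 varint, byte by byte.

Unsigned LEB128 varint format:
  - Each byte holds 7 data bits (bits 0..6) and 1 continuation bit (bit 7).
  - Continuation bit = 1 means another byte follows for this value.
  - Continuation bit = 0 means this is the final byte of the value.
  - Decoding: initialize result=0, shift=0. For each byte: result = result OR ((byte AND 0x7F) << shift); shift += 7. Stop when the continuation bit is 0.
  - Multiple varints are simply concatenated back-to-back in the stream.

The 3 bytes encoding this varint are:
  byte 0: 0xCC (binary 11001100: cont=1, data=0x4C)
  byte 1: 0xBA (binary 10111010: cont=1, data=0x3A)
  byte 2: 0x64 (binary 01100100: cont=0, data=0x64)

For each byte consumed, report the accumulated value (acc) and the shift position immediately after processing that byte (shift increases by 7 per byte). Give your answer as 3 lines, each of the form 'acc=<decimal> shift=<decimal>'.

Answer: acc=76 shift=7
acc=7500 shift=14
acc=1645900 shift=21

Derivation:
byte 0=0xCC: payload=0x4C=76, contrib = 76<<0 = 76; acc -> 76, shift -> 7
byte 1=0xBA: payload=0x3A=58, contrib = 58<<7 = 7424; acc -> 7500, shift -> 14
byte 2=0x64: payload=0x64=100, contrib = 100<<14 = 1638400; acc -> 1645900, shift -> 21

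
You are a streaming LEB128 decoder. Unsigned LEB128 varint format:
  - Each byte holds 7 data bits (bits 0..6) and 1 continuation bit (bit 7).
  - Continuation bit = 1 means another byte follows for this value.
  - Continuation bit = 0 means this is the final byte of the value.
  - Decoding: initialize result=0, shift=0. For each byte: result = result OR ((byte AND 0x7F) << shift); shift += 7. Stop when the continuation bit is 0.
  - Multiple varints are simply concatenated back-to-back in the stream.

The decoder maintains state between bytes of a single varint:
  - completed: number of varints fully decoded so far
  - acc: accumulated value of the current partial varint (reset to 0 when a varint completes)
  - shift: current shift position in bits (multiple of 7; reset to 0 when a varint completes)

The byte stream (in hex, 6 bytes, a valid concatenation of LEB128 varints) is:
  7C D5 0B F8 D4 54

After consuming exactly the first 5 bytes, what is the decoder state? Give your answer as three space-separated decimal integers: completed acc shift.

Answer: 2 10872 14

Derivation:
byte[0]=0x7C cont=0 payload=0x7C: varint #1 complete (value=124); reset -> completed=1 acc=0 shift=0
byte[1]=0xD5 cont=1 payload=0x55: acc |= 85<<0 -> completed=1 acc=85 shift=7
byte[2]=0x0B cont=0 payload=0x0B: varint #2 complete (value=1493); reset -> completed=2 acc=0 shift=0
byte[3]=0xF8 cont=1 payload=0x78: acc |= 120<<0 -> completed=2 acc=120 shift=7
byte[4]=0xD4 cont=1 payload=0x54: acc |= 84<<7 -> completed=2 acc=10872 shift=14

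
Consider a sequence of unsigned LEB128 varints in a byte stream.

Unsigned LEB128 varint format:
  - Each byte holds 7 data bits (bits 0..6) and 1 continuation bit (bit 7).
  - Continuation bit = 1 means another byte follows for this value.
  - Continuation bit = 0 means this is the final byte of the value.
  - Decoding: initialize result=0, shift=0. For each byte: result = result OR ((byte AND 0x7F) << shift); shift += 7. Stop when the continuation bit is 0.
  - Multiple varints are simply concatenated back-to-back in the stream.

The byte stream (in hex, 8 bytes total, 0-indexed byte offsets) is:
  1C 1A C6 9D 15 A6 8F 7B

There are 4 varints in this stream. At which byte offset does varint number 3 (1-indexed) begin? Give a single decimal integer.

Answer: 2

Derivation:
  byte[0]=0x1C cont=0 payload=0x1C=28: acc |= 28<<0 -> acc=28 shift=7 [end]
Varint 1: bytes[0:1] = 1C -> value 28 (1 byte(s))
  byte[1]=0x1A cont=0 payload=0x1A=26: acc |= 26<<0 -> acc=26 shift=7 [end]
Varint 2: bytes[1:2] = 1A -> value 26 (1 byte(s))
  byte[2]=0xC6 cont=1 payload=0x46=70: acc |= 70<<0 -> acc=70 shift=7
  byte[3]=0x9D cont=1 payload=0x1D=29: acc |= 29<<7 -> acc=3782 shift=14
  byte[4]=0x15 cont=0 payload=0x15=21: acc |= 21<<14 -> acc=347846 shift=21 [end]
Varint 3: bytes[2:5] = C6 9D 15 -> value 347846 (3 byte(s))
  byte[5]=0xA6 cont=1 payload=0x26=38: acc |= 38<<0 -> acc=38 shift=7
  byte[6]=0x8F cont=1 payload=0x0F=15: acc |= 15<<7 -> acc=1958 shift=14
  byte[7]=0x7B cont=0 payload=0x7B=123: acc |= 123<<14 -> acc=2017190 shift=21 [end]
Varint 4: bytes[5:8] = A6 8F 7B -> value 2017190 (3 byte(s))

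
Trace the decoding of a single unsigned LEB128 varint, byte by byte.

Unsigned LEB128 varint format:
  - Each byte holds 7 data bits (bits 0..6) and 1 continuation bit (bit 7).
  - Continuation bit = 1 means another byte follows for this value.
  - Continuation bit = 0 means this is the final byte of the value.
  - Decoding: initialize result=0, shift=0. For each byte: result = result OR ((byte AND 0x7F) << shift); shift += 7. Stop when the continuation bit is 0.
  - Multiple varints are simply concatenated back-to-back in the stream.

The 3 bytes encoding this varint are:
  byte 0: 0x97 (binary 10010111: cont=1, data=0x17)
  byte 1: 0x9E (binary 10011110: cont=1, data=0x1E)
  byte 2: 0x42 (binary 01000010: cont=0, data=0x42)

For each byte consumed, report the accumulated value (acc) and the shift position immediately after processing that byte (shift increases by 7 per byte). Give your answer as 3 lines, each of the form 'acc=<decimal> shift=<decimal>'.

Answer: acc=23 shift=7
acc=3863 shift=14
acc=1085207 shift=21

Derivation:
byte 0=0x97: payload=0x17=23, contrib = 23<<0 = 23; acc -> 23, shift -> 7
byte 1=0x9E: payload=0x1E=30, contrib = 30<<7 = 3840; acc -> 3863, shift -> 14
byte 2=0x42: payload=0x42=66, contrib = 66<<14 = 1081344; acc -> 1085207, shift -> 21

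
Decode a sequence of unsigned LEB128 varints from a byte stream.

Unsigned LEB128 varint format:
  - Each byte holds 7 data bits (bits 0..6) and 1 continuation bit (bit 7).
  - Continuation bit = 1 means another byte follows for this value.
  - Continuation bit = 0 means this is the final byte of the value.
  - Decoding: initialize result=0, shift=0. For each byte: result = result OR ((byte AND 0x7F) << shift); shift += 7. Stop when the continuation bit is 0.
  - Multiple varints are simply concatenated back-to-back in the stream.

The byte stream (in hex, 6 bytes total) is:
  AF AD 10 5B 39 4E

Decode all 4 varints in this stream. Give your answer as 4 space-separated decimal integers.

  byte[0]=0xAF cont=1 payload=0x2F=47: acc |= 47<<0 -> acc=47 shift=7
  byte[1]=0xAD cont=1 payload=0x2D=45: acc |= 45<<7 -> acc=5807 shift=14
  byte[2]=0x10 cont=0 payload=0x10=16: acc |= 16<<14 -> acc=267951 shift=21 [end]
Varint 1: bytes[0:3] = AF AD 10 -> value 267951 (3 byte(s))
  byte[3]=0x5B cont=0 payload=0x5B=91: acc |= 91<<0 -> acc=91 shift=7 [end]
Varint 2: bytes[3:4] = 5B -> value 91 (1 byte(s))
  byte[4]=0x39 cont=0 payload=0x39=57: acc |= 57<<0 -> acc=57 shift=7 [end]
Varint 3: bytes[4:5] = 39 -> value 57 (1 byte(s))
  byte[5]=0x4E cont=0 payload=0x4E=78: acc |= 78<<0 -> acc=78 shift=7 [end]
Varint 4: bytes[5:6] = 4E -> value 78 (1 byte(s))

Answer: 267951 91 57 78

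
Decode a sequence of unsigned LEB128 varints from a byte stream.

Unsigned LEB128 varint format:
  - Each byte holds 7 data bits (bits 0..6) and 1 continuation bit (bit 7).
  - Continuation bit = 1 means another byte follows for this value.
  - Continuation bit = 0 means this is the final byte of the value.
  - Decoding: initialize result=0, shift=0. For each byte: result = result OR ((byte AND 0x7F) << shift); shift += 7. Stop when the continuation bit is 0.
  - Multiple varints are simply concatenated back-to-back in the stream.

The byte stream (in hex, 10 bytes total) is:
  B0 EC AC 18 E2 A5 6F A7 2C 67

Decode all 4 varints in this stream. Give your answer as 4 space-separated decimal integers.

  byte[0]=0xB0 cont=1 payload=0x30=48: acc |= 48<<0 -> acc=48 shift=7
  byte[1]=0xEC cont=1 payload=0x6C=108: acc |= 108<<7 -> acc=13872 shift=14
  byte[2]=0xAC cont=1 payload=0x2C=44: acc |= 44<<14 -> acc=734768 shift=21
  byte[3]=0x18 cont=0 payload=0x18=24: acc |= 24<<21 -> acc=51066416 shift=28 [end]
Varint 1: bytes[0:4] = B0 EC AC 18 -> value 51066416 (4 byte(s))
  byte[4]=0xE2 cont=1 payload=0x62=98: acc |= 98<<0 -> acc=98 shift=7
  byte[5]=0xA5 cont=1 payload=0x25=37: acc |= 37<<7 -> acc=4834 shift=14
  byte[6]=0x6F cont=0 payload=0x6F=111: acc |= 111<<14 -> acc=1823458 shift=21 [end]
Varint 2: bytes[4:7] = E2 A5 6F -> value 1823458 (3 byte(s))
  byte[7]=0xA7 cont=1 payload=0x27=39: acc |= 39<<0 -> acc=39 shift=7
  byte[8]=0x2C cont=0 payload=0x2C=44: acc |= 44<<7 -> acc=5671 shift=14 [end]
Varint 3: bytes[7:9] = A7 2C -> value 5671 (2 byte(s))
  byte[9]=0x67 cont=0 payload=0x67=103: acc |= 103<<0 -> acc=103 shift=7 [end]
Varint 4: bytes[9:10] = 67 -> value 103 (1 byte(s))

Answer: 51066416 1823458 5671 103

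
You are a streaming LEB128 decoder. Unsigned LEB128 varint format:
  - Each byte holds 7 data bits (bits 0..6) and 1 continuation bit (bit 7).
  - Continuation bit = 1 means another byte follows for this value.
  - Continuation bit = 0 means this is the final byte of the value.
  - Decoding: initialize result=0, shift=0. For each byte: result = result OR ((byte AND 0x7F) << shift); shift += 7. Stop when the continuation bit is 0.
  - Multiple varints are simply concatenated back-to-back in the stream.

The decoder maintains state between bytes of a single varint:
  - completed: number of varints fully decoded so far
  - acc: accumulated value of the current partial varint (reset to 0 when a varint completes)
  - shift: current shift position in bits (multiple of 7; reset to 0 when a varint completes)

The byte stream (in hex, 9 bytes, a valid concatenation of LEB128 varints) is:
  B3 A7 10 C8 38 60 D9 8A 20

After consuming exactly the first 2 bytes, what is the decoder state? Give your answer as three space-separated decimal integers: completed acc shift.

byte[0]=0xB3 cont=1 payload=0x33: acc |= 51<<0 -> completed=0 acc=51 shift=7
byte[1]=0xA7 cont=1 payload=0x27: acc |= 39<<7 -> completed=0 acc=5043 shift=14

Answer: 0 5043 14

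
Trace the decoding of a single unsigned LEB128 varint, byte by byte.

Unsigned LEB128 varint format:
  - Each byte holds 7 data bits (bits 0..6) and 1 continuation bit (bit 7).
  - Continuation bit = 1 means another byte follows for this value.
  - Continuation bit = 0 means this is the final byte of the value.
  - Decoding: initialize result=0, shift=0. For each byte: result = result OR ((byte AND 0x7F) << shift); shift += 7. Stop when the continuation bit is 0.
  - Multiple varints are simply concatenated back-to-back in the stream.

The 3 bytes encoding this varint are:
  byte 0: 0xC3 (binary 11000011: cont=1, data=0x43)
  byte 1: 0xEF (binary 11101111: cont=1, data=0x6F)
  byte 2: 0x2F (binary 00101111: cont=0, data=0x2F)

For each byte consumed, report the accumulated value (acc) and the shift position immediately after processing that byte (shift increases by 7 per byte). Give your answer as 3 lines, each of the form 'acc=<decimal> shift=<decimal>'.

byte 0=0xC3: payload=0x43=67, contrib = 67<<0 = 67; acc -> 67, shift -> 7
byte 1=0xEF: payload=0x6F=111, contrib = 111<<7 = 14208; acc -> 14275, shift -> 14
byte 2=0x2F: payload=0x2F=47, contrib = 47<<14 = 770048; acc -> 784323, shift -> 21

Answer: acc=67 shift=7
acc=14275 shift=14
acc=784323 shift=21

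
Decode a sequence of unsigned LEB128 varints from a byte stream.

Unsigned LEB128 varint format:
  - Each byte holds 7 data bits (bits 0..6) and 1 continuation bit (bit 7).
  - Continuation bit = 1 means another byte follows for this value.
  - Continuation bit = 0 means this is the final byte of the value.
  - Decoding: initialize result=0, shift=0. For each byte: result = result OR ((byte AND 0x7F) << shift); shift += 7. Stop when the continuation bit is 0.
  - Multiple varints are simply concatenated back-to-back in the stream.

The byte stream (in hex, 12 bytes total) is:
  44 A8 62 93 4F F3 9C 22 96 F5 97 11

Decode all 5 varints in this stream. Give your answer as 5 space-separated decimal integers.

Answer: 68 12584 10131 560755 36043414

Derivation:
  byte[0]=0x44 cont=0 payload=0x44=68: acc |= 68<<0 -> acc=68 shift=7 [end]
Varint 1: bytes[0:1] = 44 -> value 68 (1 byte(s))
  byte[1]=0xA8 cont=1 payload=0x28=40: acc |= 40<<0 -> acc=40 shift=7
  byte[2]=0x62 cont=0 payload=0x62=98: acc |= 98<<7 -> acc=12584 shift=14 [end]
Varint 2: bytes[1:3] = A8 62 -> value 12584 (2 byte(s))
  byte[3]=0x93 cont=1 payload=0x13=19: acc |= 19<<0 -> acc=19 shift=7
  byte[4]=0x4F cont=0 payload=0x4F=79: acc |= 79<<7 -> acc=10131 shift=14 [end]
Varint 3: bytes[3:5] = 93 4F -> value 10131 (2 byte(s))
  byte[5]=0xF3 cont=1 payload=0x73=115: acc |= 115<<0 -> acc=115 shift=7
  byte[6]=0x9C cont=1 payload=0x1C=28: acc |= 28<<7 -> acc=3699 shift=14
  byte[7]=0x22 cont=0 payload=0x22=34: acc |= 34<<14 -> acc=560755 shift=21 [end]
Varint 4: bytes[5:8] = F3 9C 22 -> value 560755 (3 byte(s))
  byte[8]=0x96 cont=1 payload=0x16=22: acc |= 22<<0 -> acc=22 shift=7
  byte[9]=0xF5 cont=1 payload=0x75=117: acc |= 117<<7 -> acc=14998 shift=14
  byte[10]=0x97 cont=1 payload=0x17=23: acc |= 23<<14 -> acc=391830 shift=21
  byte[11]=0x11 cont=0 payload=0x11=17: acc |= 17<<21 -> acc=36043414 shift=28 [end]
Varint 5: bytes[8:12] = 96 F5 97 11 -> value 36043414 (4 byte(s))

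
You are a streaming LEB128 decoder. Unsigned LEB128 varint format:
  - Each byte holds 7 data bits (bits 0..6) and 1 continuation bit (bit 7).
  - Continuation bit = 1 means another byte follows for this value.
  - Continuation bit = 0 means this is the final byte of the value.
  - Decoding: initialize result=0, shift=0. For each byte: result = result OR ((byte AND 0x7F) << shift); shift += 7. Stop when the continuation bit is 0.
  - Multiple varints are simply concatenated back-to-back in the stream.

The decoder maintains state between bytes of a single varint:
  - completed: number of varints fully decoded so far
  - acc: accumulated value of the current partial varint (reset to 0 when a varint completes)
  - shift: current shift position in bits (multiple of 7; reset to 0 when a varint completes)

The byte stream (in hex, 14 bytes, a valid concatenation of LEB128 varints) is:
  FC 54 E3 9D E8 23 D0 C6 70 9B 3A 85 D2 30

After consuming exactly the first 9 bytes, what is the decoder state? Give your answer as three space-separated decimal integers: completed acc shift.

byte[0]=0xFC cont=1 payload=0x7C: acc |= 124<<0 -> completed=0 acc=124 shift=7
byte[1]=0x54 cont=0 payload=0x54: varint #1 complete (value=10876); reset -> completed=1 acc=0 shift=0
byte[2]=0xE3 cont=1 payload=0x63: acc |= 99<<0 -> completed=1 acc=99 shift=7
byte[3]=0x9D cont=1 payload=0x1D: acc |= 29<<7 -> completed=1 acc=3811 shift=14
byte[4]=0xE8 cont=1 payload=0x68: acc |= 104<<14 -> completed=1 acc=1707747 shift=21
byte[5]=0x23 cont=0 payload=0x23: varint #2 complete (value=75108067); reset -> completed=2 acc=0 shift=0
byte[6]=0xD0 cont=1 payload=0x50: acc |= 80<<0 -> completed=2 acc=80 shift=7
byte[7]=0xC6 cont=1 payload=0x46: acc |= 70<<7 -> completed=2 acc=9040 shift=14
byte[8]=0x70 cont=0 payload=0x70: varint #3 complete (value=1844048); reset -> completed=3 acc=0 shift=0

Answer: 3 0 0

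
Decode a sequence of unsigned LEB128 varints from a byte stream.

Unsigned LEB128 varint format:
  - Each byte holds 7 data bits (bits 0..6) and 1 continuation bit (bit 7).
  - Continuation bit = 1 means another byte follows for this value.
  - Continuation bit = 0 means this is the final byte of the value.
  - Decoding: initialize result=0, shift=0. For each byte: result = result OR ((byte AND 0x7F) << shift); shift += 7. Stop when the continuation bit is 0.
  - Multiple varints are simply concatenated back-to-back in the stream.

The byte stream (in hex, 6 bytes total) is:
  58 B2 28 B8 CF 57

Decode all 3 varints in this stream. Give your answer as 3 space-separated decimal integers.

Answer: 88 5170 1435576

Derivation:
  byte[0]=0x58 cont=0 payload=0x58=88: acc |= 88<<0 -> acc=88 shift=7 [end]
Varint 1: bytes[0:1] = 58 -> value 88 (1 byte(s))
  byte[1]=0xB2 cont=1 payload=0x32=50: acc |= 50<<0 -> acc=50 shift=7
  byte[2]=0x28 cont=0 payload=0x28=40: acc |= 40<<7 -> acc=5170 shift=14 [end]
Varint 2: bytes[1:3] = B2 28 -> value 5170 (2 byte(s))
  byte[3]=0xB8 cont=1 payload=0x38=56: acc |= 56<<0 -> acc=56 shift=7
  byte[4]=0xCF cont=1 payload=0x4F=79: acc |= 79<<7 -> acc=10168 shift=14
  byte[5]=0x57 cont=0 payload=0x57=87: acc |= 87<<14 -> acc=1435576 shift=21 [end]
Varint 3: bytes[3:6] = B8 CF 57 -> value 1435576 (3 byte(s))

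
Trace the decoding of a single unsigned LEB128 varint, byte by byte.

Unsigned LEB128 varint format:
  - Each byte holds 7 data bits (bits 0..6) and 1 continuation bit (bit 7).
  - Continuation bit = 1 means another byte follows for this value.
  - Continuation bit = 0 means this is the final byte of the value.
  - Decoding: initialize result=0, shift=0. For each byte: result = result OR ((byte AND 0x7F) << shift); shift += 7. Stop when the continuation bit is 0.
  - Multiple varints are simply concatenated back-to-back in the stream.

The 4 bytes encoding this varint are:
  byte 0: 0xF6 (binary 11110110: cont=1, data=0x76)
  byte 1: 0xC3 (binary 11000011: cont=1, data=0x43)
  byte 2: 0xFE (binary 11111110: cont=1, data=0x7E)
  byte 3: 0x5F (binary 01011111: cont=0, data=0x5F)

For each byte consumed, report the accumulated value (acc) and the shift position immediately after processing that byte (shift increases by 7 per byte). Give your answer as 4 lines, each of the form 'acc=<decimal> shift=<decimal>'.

Answer: acc=118 shift=7
acc=8694 shift=14
acc=2073078 shift=21
acc=201302518 shift=28

Derivation:
byte 0=0xF6: payload=0x76=118, contrib = 118<<0 = 118; acc -> 118, shift -> 7
byte 1=0xC3: payload=0x43=67, contrib = 67<<7 = 8576; acc -> 8694, shift -> 14
byte 2=0xFE: payload=0x7E=126, contrib = 126<<14 = 2064384; acc -> 2073078, shift -> 21
byte 3=0x5F: payload=0x5F=95, contrib = 95<<21 = 199229440; acc -> 201302518, shift -> 28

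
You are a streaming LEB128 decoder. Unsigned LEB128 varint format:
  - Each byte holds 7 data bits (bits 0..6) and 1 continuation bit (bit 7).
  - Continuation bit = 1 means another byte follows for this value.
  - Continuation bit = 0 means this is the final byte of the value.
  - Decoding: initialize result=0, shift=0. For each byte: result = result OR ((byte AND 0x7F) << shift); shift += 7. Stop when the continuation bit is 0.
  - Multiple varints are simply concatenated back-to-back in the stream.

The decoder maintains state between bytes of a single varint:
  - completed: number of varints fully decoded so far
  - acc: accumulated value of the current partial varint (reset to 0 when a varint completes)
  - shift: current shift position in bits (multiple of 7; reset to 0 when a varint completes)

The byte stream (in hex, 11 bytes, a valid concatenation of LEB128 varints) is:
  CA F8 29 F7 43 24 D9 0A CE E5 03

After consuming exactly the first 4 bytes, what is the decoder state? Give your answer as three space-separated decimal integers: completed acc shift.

Answer: 1 119 7

Derivation:
byte[0]=0xCA cont=1 payload=0x4A: acc |= 74<<0 -> completed=0 acc=74 shift=7
byte[1]=0xF8 cont=1 payload=0x78: acc |= 120<<7 -> completed=0 acc=15434 shift=14
byte[2]=0x29 cont=0 payload=0x29: varint #1 complete (value=687178); reset -> completed=1 acc=0 shift=0
byte[3]=0xF7 cont=1 payload=0x77: acc |= 119<<0 -> completed=1 acc=119 shift=7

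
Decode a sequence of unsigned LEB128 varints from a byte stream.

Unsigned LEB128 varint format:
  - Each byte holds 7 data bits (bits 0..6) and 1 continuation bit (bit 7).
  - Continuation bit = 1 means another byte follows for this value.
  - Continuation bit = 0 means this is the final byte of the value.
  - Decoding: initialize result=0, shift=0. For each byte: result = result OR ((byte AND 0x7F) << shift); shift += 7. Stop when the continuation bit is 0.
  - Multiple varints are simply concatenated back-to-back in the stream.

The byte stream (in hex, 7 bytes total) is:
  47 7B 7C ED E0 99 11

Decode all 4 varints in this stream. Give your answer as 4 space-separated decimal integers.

Answer: 71 123 124 36073581

Derivation:
  byte[0]=0x47 cont=0 payload=0x47=71: acc |= 71<<0 -> acc=71 shift=7 [end]
Varint 1: bytes[0:1] = 47 -> value 71 (1 byte(s))
  byte[1]=0x7B cont=0 payload=0x7B=123: acc |= 123<<0 -> acc=123 shift=7 [end]
Varint 2: bytes[1:2] = 7B -> value 123 (1 byte(s))
  byte[2]=0x7C cont=0 payload=0x7C=124: acc |= 124<<0 -> acc=124 shift=7 [end]
Varint 3: bytes[2:3] = 7C -> value 124 (1 byte(s))
  byte[3]=0xED cont=1 payload=0x6D=109: acc |= 109<<0 -> acc=109 shift=7
  byte[4]=0xE0 cont=1 payload=0x60=96: acc |= 96<<7 -> acc=12397 shift=14
  byte[5]=0x99 cont=1 payload=0x19=25: acc |= 25<<14 -> acc=421997 shift=21
  byte[6]=0x11 cont=0 payload=0x11=17: acc |= 17<<21 -> acc=36073581 shift=28 [end]
Varint 4: bytes[3:7] = ED E0 99 11 -> value 36073581 (4 byte(s))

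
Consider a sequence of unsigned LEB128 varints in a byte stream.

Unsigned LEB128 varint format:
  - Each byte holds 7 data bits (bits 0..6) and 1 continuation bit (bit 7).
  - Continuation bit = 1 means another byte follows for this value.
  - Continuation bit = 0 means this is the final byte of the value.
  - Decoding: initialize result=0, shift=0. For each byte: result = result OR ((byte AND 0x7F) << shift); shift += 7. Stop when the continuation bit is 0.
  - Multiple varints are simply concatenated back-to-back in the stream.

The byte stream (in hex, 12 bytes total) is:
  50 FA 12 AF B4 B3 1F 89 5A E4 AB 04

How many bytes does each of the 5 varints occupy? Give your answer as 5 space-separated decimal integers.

Answer: 1 2 4 2 3

Derivation:
  byte[0]=0x50 cont=0 payload=0x50=80: acc |= 80<<0 -> acc=80 shift=7 [end]
Varint 1: bytes[0:1] = 50 -> value 80 (1 byte(s))
  byte[1]=0xFA cont=1 payload=0x7A=122: acc |= 122<<0 -> acc=122 shift=7
  byte[2]=0x12 cont=0 payload=0x12=18: acc |= 18<<7 -> acc=2426 shift=14 [end]
Varint 2: bytes[1:3] = FA 12 -> value 2426 (2 byte(s))
  byte[3]=0xAF cont=1 payload=0x2F=47: acc |= 47<<0 -> acc=47 shift=7
  byte[4]=0xB4 cont=1 payload=0x34=52: acc |= 52<<7 -> acc=6703 shift=14
  byte[5]=0xB3 cont=1 payload=0x33=51: acc |= 51<<14 -> acc=842287 shift=21
  byte[6]=0x1F cont=0 payload=0x1F=31: acc |= 31<<21 -> acc=65853999 shift=28 [end]
Varint 3: bytes[3:7] = AF B4 B3 1F -> value 65853999 (4 byte(s))
  byte[7]=0x89 cont=1 payload=0x09=9: acc |= 9<<0 -> acc=9 shift=7
  byte[8]=0x5A cont=0 payload=0x5A=90: acc |= 90<<7 -> acc=11529 shift=14 [end]
Varint 4: bytes[7:9] = 89 5A -> value 11529 (2 byte(s))
  byte[9]=0xE4 cont=1 payload=0x64=100: acc |= 100<<0 -> acc=100 shift=7
  byte[10]=0xAB cont=1 payload=0x2B=43: acc |= 43<<7 -> acc=5604 shift=14
  byte[11]=0x04 cont=0 payload=0x04=4: acc |= 4<<14 -> acc=71140 shift=21 [end]
Varint 5: bytes[9:12] = E4 AB 04 -> value 71140 (3 byte(s))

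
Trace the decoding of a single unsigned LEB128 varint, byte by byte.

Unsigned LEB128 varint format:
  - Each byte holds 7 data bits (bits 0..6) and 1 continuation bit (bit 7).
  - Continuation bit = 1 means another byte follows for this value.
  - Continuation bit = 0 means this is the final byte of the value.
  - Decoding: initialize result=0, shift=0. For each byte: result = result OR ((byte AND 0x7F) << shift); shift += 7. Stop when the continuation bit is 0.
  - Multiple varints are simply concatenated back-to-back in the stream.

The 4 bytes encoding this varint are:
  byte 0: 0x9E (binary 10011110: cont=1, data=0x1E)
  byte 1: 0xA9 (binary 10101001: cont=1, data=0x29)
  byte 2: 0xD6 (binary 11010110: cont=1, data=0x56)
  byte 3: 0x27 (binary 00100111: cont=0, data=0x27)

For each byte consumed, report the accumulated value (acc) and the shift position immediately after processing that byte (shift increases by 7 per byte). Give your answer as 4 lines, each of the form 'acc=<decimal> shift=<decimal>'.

byte 0=0x9E: payload=0x1E=30, contrib = 30<<0 = 30; acc -> 30, shift -> 7
byte 1=0xA9: payload=0x29=41, contrib = 41<<7 = 5248; acc -> 5278, shift -> 14
byte 2=0xD6: payload=0x56=86, contrib = 86<<14 = 1409024; acc -> 1414302, shift -> 21
byte 3=0x27: payload=0x27=39, contrib = 39<<21 = 81788928; acc -> 83203230, shift -> 28

Answer: acc=30 shift=7
acc=5278 shift=14
acc=1414302 shift=21
acc=83203230 shift=28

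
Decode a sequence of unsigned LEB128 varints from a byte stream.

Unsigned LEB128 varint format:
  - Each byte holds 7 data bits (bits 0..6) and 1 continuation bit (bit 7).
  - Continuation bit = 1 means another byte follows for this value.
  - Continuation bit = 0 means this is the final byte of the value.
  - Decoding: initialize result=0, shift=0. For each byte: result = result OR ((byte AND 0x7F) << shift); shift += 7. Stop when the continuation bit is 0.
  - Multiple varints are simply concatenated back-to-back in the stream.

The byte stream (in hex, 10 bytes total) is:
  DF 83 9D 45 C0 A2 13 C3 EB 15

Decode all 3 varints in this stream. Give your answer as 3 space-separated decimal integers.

Answer: 145179103 315712 357827

Derivation:
  byte[0]=0xDF cont=1 payload=0x5F=95: acc |= 95<<0 -> acc=95 shift=7
  byte[1]=0x83 cont=1 payload=0x03=3: acc |= 3<<7 -> acc=479 shift=14
  byte[2]=0x9D cont=1 payload=0x1D=29: acc |= 29<<14 -> acc=475615 shift=21
  byte[3]=0x45 cont=0 payload=0x45=69: acc |= 69<<21 -> acc=145179103 shift=28 [end]
Varint 1: bytes[0:4] = DF 83 9D 45 -> value 145179103 (4 byte(s))
  byte[4]=0xC0 cont=1 payload=0x40=64: acc |= 64<<0 -> acc=64 shift=7
  byte[5]=0xA2 cont=1 payload=0x22=34: acc |= 34<<7 -> acc=4416 shift=14
  byte[6]=0x13 cont=0 payload=0x13=19: acc |= 19<<14 -> acc=315712 shift=21 [end]
Varint 2: bytes[4:7] = C0 A2 13 -> value 315712 (3 byte(s))
  byte[7]=0xC3 cont=1 payload=0x43=67: acc |= 67<<0 -> acc=67 shift=7
  byte[8]=0xEB cont=1 payload=0x6B=107: acc |= 107<<7 -> acc=13763 shift=14
  byte[9]=0x15 cont=0 payload=0x15=21: acc |= 21<<14 -> acc=357827 shift=21 [end]
Varint 3: bytes[7:10] = C3 EB 15 -> value 357827 (3 byte(s))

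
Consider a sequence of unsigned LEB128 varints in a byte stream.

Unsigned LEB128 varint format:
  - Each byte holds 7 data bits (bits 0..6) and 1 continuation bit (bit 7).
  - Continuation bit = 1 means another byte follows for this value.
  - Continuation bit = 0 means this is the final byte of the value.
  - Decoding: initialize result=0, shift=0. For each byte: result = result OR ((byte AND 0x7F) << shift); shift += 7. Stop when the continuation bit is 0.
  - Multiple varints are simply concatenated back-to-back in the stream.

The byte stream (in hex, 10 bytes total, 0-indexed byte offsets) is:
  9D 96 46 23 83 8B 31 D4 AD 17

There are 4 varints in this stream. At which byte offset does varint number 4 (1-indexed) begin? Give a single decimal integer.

Answer: 7

Derivation:
  byte[0]=0x9D cont=1 payload=0x1D=29: acc |= 29<<0 -> acc=29 shift=7
  byte[1]=0x96 cont=1 payload=0x16=22: acc |= 22<<7 -> acc=2845 shift=14
  byte[2]=0x46 cont=0 payload=0x46=70: acc |= 70<<14 -> acc=1149725 shift=21 [end]
Varint 1: bytes[0:3] = 9D 96 46 -> value 1149725 (3 byte(s))
  byte[3]=0x23 cont=0 payload=0x23=35: acc |= 35<<0 -> acc=35 shift=7 [end]
Varint 2: bytes[3:4] = 23 -> value 35 (1 byte(s))
  byte[4]=0x83 cont=1 payload=0x03=3: acc |= 3<<0 -> acc=3 shift=7
  byte[5]=0x8B cont=1 payload=0x0B=11: acc |= 11<<7 -> acc=1411 shift=14
  byte[6]=0x31 cont=0 payload=0x31=49: acc |= 49<<14 -> acc=804227 shift=21 [end]
Varint 3: bytes[4:7] = 83 8B 31 -> value 804227 (3 byte(s))
  byte[7]=0xD4 cont=1 payload=0x54=84: acc |= 84<<0 -> acc=84 shift=7
  byte[8]=0xAD cont=1 payload=0x2D=45: acc |= 45<<7 -> acc=5844 shift=14
  byte[9]=0x17 cont=0 payload=0x17=23: acc |= 23<<14 -> acc=382676 shift=21 [end]
Varint 4: bytes[7:10] = D4 AD 17 -> value 382676 (3 byte(s))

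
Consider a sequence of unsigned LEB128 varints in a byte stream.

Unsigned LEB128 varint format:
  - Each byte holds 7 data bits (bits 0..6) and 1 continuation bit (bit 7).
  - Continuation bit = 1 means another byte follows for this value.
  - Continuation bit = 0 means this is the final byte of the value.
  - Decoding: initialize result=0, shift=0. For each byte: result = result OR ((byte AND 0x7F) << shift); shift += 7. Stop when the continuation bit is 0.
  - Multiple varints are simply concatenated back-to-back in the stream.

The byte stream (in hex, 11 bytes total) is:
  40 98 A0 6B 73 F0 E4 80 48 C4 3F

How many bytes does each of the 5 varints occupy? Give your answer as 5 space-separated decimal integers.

  byte[0]=0x40 cont=0 payload=0x40=64: acc |= 64<<0 -> acc=64 shift=7 [end]
Varint 1: bytes[0:1] = 40 -> value 64 (1 byte(s))
  byte[1]=0x98 cont=1 payload=0x18=24: acc |= 24<<0 -> acc=24 shift=7
  byte[2]=0xA0 cont=1 payload=0x20=32: acc |= 32<<7 -> acc=4120 shift=14
  byte[3]=0x6B cont=0 payload=0x6B=107: acc |= 107<<14 -> acc=1757208 shift=21 [end]
Varint 2: bytes[1:4] = 98 A0 6B -> value 1757208 (3 byte(s))
  byte[4]=0x73 cont=0 payload=0x73=115: acc |= 115<<0 -> acc=115 shift=7 [end]
Varint 3: bytes[4:5] = 73 -> value 115 (1 byte(s))
  byte[5]=0xF0 cont=1 payload=0x70=112: acc |= 112<<0 -> acc=112 shift=7
  byte[6]=0xE4 cont=1 payload=0x64=100: acc |= 100<<7 -> acc=12912 shift=14
  byte[7]=0x80 cont=1 payload=0x00=0: acc |= 0<<14 -> acc=12912 shift=21
  byte[8]=0x48 cont=0 payload=0x48=72: acc |= 72<<21 -> acc=151007856 shift=28 [end]
Varint 4: bytes[5:9] = F0 E4 80 48 -> value 151007856 (4 byte(s))
  byte[9]=0xC4 cont=1 payload=0x44=68: acc |= 68<<0 -> acc=68 shift=7
  byte[10]=0x3F cont=0 payload=0x3F=63: acc |= 63<<7 -> acc=8132 shift=14 [end]
Varint 5: bytes[9:11] = C4 3F -> value 8132 (2 byte(s))

Answer: 1 3 1 4 2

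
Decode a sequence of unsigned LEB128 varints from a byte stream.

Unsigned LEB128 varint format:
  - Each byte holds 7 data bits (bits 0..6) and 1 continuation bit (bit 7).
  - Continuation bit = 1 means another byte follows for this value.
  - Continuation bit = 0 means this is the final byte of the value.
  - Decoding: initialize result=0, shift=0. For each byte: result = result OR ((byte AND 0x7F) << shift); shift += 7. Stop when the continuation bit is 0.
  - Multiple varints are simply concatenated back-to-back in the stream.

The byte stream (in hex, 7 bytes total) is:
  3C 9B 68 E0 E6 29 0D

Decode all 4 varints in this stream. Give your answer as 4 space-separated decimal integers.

Answer: 60 13339 684896 13

Derivation:
  byte[0]=0x3C cont=0 payload=0x3C=60: acc |= 60<<0 -> acc=60 shift=7 [end]
Varint 1: bytes[0:1] = 3C -> value 60 (1 byte(s))
  byte[1]=0x9B cont=1 payload=0x1B=27: acc |= 27<<0 -> acc=27 shift=7
  byte[2]=0x68 cont=0 payload=0x68=104: acc |= 104<<7 -> acc=13339 shift=14 [end]
Varint 2: bytes[1:3] = 9B 68 -> value 13339 (2 byte(s))
  byte[3]=0xE0 cont=1 payload=0x60=96: acc |= 96<<0 -> acc=96 shift=7
  byte[4]=0xE6 cont=1 payload=0x66=102: acc |= 102<<7 -> acc=13152 shift=14
  byte[5]=0x29 cont=0 payload=0x29=41: acc |= 41<<14 -> acc=684896 shift=21 [end]
Varint 3: bytes[3:6] = E0 E6 29 -> value 684896 (3 byte(s))
  byte[6]=0x0D cont=0 payload=0x0D=13: acc |= 13<<0 -> acc=13 shift=7 [end]
Varint 4: bytes[6:7] = 0D -> value 13 (1 byte(s))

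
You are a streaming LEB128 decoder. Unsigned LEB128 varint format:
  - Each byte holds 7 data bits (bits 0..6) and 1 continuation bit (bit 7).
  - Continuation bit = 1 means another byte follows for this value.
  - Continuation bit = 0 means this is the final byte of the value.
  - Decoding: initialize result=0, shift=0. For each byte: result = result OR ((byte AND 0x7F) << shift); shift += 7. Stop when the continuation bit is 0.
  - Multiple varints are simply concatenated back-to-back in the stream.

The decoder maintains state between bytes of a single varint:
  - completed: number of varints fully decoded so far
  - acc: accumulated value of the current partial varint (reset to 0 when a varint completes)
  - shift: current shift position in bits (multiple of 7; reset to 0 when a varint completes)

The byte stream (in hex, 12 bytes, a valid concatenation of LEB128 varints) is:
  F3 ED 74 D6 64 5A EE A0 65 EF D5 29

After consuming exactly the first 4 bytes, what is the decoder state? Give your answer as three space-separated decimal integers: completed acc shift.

Answer: 1 86 7

Derivation:
byte[0]=0xF3 cont=1 payload=0x73: acc |= 115<<0 -> completed=0 acc=115 shift=7
byte[1]=0xED cont=1 payload=0x6D: acc |= 109<<7 -> completed=0 acc=14067 shift=14
byte[2]=0x74 cont=0 payload=0x74: varint #1 complete (value=1914611); reset -> completed=1 acc=0 shift=0
byte[3]=0xD6 cont=1 payload=0x56: acc |= 86<<0 -> completed=1 acc=86 shift=7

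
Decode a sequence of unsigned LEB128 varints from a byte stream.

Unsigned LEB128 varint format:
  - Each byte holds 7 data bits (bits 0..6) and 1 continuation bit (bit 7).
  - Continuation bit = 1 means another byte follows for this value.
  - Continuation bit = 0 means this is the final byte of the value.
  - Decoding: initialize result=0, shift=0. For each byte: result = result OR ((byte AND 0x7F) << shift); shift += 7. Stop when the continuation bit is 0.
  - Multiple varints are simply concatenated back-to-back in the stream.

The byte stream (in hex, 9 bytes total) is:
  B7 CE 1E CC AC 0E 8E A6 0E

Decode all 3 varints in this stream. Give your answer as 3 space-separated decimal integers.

Answer: 501559 235084 234254

Derivation:
  byte[0]=0xB7 cont=1 payload=0x37=55: acc |= 55<<0 -> acc=55 shift=7
  byte[1]=0xCE cont=1 payload=0x4E=78: acc |= 78<<7 -> acc=10039 shift=14
  byte[2]=0x1E cont=0 payload=0x1E=30: acc |= 30<<14 -> acc=501559 shift=21 [end]
Varint 1: bytes[0:3] = B7 CE 1E -> value 501559 (3 byte(s))
  byte[3]=0xCC cont=1 payload=0x4C=76: acc |= 76<<0 -> acc=76 shift=7
  byte[4]=0xAC cont=1 payload=0x2C=44: acc |= 44<<7 -> acc=5708 shift=14
  byte[5]=0x0E cont=0 payload=0x0E=14: acc |= 14<<14 -> acc=235084 shift=21 [end]
Varint 2: bytes[3:6] = CC AC 0E -> value 235084 (3 byte(s))
  byte[6]=0x8E cont=1 payload=0x0E=14: acc |= 14<<0 -> acc=14 shift=7
  byte[7]=0xA6 cont=1 payload=0x26=38: acc |= 38<<7 -> acc=4878 shift=14
  byte[8]=0x0E cont=0 payload=0x0E=14: acc |= 14<<14 -> acc=234254 shift=21 [end]
Varint 3: bytes[6:9] = 8E A6 0E -> value 234254 (3 byte(s))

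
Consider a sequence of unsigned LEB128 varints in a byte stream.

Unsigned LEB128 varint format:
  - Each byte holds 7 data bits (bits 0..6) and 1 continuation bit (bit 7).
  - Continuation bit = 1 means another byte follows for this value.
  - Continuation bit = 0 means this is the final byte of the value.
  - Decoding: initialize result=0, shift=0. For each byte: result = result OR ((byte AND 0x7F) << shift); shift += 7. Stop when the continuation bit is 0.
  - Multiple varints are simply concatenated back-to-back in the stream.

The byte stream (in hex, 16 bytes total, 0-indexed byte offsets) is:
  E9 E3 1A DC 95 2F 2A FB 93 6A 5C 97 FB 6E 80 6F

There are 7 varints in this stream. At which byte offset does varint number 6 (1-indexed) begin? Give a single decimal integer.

  byte[0]=0xE9 cont=1 payload=0x69=105: acc |= 105<<0 -> acc=105 shift=7
  byte[1]=0xE3 cont=1 payload=0x63=99: acc |= 99<<7 -> acc=12777 shift=14
  byte[2]=0x1A cont=0 payload=0x1A=26: acc |= 26<<14 -> acc=438761 shift=21 [end]
Varint 1: bytes[0:3] = E9 E3 1A -> value 438761 (3 byte(s))
  byte[3]=0xDC cont=1 payload=0x5C=92: acc |= 92<<0 -> acc=92 shift=7
  byte[4]=0x95 cont=1 payload=0x15=21: acc |= 21<<7 -> acc=2780 shift=14
  byte[5]=0x2F cont=0 payload=0x2F=47: acc |= 47<<14 -> acc=772828 shift=21 [end]
Varint 2: bytes[3:6] = DC 95 2F -> value 772828 (3 byte(s))
  byte[6]=0x2A cont=0 payload=0x2A=42: acc |= 42<<0 -> acc=42 shift=7 [end]
Varint 3: bytes[6:7] = 2A -> value 42 (1 byte(s))
  byte[7]=0xFB cont=1 payload=0x7B=123: acc |= 123<<0 -> acc=123 shift=7
  byte[8]=0x93 cont=1 payload=0x13=19: acc |= 19<<7 -> acc=2555 shift=14
  byte[9]=0x6A cont=0 payload=0x6A=106: acc |= 106<<14 -> acc=1739259 shift=21 [end]
Varint 4: bytes[7:10] = FB 93 6A -> value 1739259 (3 byte(s))
  byte[10]=0x5C cont=0 payload=0x5C=92: acc |= 92<<0 -> acc=92 shift=7 [end]
Varint 5: bytes[10:11] = 5C -> value 92 (1 byte(s))
  byte[11]=0x97 cont=1 payload=0x17=23: acc |= 23<<0 -> acc=23 shift=7
  byte[12]=0xFB cont=1 payload=0x7B=123: acc |= 123<<7 -> acc=15767 shift=14
  byte[13]=0x6E cont=0 payload=0x6E=110: acc |= 110<<14 -> acc=1818007 shift=21 [end]
Varint 6: bytes[11:14] = 97 FB 6E -> value 1818007 (3 byte(s))
  byte[14]=0x80 cont=1 payload=0x00=0: acc |= 0<<0 -> acc=0 shift=7
  byte[15]=0x6F cont=0 payload=0x6F=111: acc |= 111<<7 -> acc=14208 shift=14 [end]
Varint 7: bytes[14:16] = 80 6F -> value 14208 (2 byte(s))

Answer: 11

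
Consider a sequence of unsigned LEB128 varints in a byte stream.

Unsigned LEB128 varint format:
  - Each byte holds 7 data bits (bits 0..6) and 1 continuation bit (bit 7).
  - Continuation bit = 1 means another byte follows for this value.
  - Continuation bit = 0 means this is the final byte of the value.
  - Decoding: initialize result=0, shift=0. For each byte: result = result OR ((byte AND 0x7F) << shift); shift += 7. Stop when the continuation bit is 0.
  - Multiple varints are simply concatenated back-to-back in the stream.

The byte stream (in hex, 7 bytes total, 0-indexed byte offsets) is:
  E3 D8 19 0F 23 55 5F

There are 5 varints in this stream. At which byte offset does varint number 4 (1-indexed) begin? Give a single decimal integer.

Answer: 5

Derivation:
  byte[0]=0xE3 cont=1 payload=0x63=99: acc |= 99<<0 -> acc=99 shift=7
  byte[1]=0xD8 cont=1 payload=0x58=88: acc |= 88<<7 -> acc=11363 shift=14
  byte[2]=0x19 cont=0 payload=0x19=25: acc |= 25<<14 -> acc=420963 shift=21 [end]
Varint 1: bytes[0:3] = E3 D8 19 -> value 420963 (3 byte(s))
  byte[3]=0x0F cont=0 payload=0x0F=15: acc |= 15<<0 -> acc=15 shift=7 [end]
Varint 2: bytes[3:4] = 0F -> value 15 (1 byte(s))
  byte[4]=0x23 cont=0 payload=0x23=35: acc |= 35<<0 -> acc=35 shift=7 [end]
Varint 3: bytes[4:5] = 23 -> value 35 (1 byte(s))
  byte[5]=0x55 cont=0 payload=0x55=85: acc |= 85<<0 -> acc=85 shift=7 [end]
Varint 4: bytes[5:6] = 55 -> value 85 (1 byte(s))
  byte[6]=0x5F cont=0 payload=0x5F=95: acc |= 95<<0 -> acc=95 shift=7 [end]
Varint 5: bytes[6:7] = 5F -> value 95 (1 byte(s))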